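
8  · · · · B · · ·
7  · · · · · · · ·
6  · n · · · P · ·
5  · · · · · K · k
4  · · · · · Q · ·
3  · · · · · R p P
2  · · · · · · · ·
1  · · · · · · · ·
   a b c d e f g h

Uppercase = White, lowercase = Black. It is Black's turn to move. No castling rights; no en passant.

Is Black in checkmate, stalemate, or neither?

checkmate

Black to move; black king on h5.
In check: yes, from the white bishop on e8.
King squares — g4: attacked by Ph3; h4: attacked by Qf4; g5: attacked by Qf4; g6: attacked by Kf5; h6: attacked by Qf4.
Legal moves for Black: none.
In check with no legal moves → checkmate.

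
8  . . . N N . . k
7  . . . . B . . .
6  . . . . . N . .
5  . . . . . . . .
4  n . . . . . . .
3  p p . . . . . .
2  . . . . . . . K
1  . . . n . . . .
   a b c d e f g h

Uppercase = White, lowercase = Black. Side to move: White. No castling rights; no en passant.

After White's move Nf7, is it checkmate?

After Nf7: black king on h8; in check: yes, from the white knight on f7.
King squares — g7: attacked by Ne8; h7: attacked by Nf6; g8: attacked by Nf6.
Black has no legal moves → checkmate.

yes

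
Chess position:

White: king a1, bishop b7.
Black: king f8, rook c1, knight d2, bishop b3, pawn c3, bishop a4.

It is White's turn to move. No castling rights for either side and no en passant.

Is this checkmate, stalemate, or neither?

checkmate

White to move; white king on a1.
In check: yes, from the black rook on c1.
King squares — b1: attacked by Rc1; a2: attacked by Bb3; b2: attacked by Pc3.
Legal moves for White: none.
In check with no legal moves → checkmate.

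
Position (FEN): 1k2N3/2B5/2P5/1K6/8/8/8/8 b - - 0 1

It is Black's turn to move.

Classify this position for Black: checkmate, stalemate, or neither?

Black to move; black king on b8.
In check: yes, from the white bishop on c7.
Legal moves for Black: Kc8, Ka8, Ka7.
Black is in check but has 3 legal moves → neither.

neither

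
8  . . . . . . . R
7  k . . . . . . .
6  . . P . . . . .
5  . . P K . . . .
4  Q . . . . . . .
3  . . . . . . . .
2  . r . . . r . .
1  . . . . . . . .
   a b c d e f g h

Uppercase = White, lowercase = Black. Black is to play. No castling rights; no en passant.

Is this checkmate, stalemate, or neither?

Black to move; black king on a7.
In check: yes, from the white queen on a4.
King squares — a6: attacked by Qa4; b6: attacked by Pc5; b7: attacked by Pc6; a8: attacked by Qa4; b8: attacked by Rh8.
Legal moves for Black: none.
In check with no legal moves → checkmate.

checkmate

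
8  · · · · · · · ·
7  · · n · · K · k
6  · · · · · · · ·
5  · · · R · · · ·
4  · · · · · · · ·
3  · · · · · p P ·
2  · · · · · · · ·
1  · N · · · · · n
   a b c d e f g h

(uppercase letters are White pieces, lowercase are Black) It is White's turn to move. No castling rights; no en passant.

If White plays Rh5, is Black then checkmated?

yes

After Rh5: black king on h7; in check: yes, from the white rook on h5.
King squares — g6: attacked by Kf7; h6: attacked by Rh5; g7: attacked by Kf7; g8: attacked by Kf7; h8: attacked by Rh5.
Black has no legal moves → checkmate.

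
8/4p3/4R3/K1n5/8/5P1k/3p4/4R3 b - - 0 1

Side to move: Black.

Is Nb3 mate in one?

no

After Nb3: white king on a5; in check: yes, from the black knight on b3.
White has 5 legal replies: Kb6, Ka6, Kb5, Kb4, Ka4.
In check but a legal move exists → not checkmate.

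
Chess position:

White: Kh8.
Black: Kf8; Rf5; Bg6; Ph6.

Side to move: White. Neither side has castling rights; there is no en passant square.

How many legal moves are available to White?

White to move; king on h8.
In check: no.
Legal moves: none.
Count: 0.

0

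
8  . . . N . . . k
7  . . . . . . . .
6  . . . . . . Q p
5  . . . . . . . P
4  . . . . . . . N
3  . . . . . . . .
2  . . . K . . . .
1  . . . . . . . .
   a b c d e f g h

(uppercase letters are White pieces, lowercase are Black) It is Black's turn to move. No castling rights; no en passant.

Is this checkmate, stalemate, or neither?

Black to move; black king on h8.
In check: no.
King squares — g7: attacked by Qg6; h7: attacked by Qg6; g8: attacked by Qg6.
Legal moves for Black: none.
Not in check and no legal moves → stalemate.

stalemate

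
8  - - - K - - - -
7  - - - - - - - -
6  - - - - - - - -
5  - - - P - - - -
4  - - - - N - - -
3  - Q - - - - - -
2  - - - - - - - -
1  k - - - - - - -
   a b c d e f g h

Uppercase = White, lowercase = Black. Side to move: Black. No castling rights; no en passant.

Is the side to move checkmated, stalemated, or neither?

Black to move; black king on a1.
In check: no.
King squares — b1: attacked by Qb3; a2: attacked by Qb3; b2: attacked by Qb3.
Legal moves for Black: none.
Not in check and no legal moves → stalemate.

stalemate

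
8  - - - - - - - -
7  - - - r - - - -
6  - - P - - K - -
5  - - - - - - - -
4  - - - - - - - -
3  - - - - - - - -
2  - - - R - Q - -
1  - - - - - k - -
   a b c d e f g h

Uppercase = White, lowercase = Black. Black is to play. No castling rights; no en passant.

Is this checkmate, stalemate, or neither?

checkmate

Black to move; black king on f1.
In check: yes, from the white queen on f2.
King squares — e1: attacked by Qf2; g1: attacked by Qf2; e2: attacked by Rd2; f2: attacked by Rd2; g2: attacked by Qf2.
Legal moves for Black: none.
In check with no legal moves → checkmate.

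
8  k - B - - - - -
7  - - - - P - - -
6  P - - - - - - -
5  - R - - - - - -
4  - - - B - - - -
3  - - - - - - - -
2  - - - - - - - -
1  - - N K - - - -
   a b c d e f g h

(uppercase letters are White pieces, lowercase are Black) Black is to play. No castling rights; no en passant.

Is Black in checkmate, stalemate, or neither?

stalemate

Black to move; black king on a8.
In check: no.
King squares — a7: attacked by Bd4; b7: attacked by Rb5; b8: attacked by Rb5.
Legal moves for Black: none.
Not in check and no legal moves → stalemate.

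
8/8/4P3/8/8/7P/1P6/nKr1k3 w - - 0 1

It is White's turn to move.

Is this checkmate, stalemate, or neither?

neither

White to move; white king on b1.
In check: yes, from the black rook on c1.
Legal moves for White: Ka2, Kxc1.
White is in check but has 2 legal moves → neither.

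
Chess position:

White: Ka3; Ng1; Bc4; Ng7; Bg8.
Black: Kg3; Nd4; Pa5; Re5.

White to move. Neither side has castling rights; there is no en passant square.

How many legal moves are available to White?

White to move; king on a3.
In check: no.
Legal moves: Bh7, Bgf7, Bge6, Bgd5, Ne8, Ne6, Nh5+, Nf5+, Bcf7, Bce6, Ba6, Bcd5, Bb5, Bd3, Bb3, Be2, Ba2, Bf1, Ka4, Kb2, Ka2, Nh3, Nf3, Ne2+.
Count: 24.

24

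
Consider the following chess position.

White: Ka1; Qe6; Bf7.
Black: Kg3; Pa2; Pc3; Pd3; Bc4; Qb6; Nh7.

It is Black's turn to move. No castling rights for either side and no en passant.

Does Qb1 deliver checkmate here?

After Qb1: white king on a1; in check: yes, from the black queen on b1.
King squares — b1: attacked by Pa2; a2: attacked by Qb1; b2: attacked by Qb1.
White has no legal moves → checkmate.

yes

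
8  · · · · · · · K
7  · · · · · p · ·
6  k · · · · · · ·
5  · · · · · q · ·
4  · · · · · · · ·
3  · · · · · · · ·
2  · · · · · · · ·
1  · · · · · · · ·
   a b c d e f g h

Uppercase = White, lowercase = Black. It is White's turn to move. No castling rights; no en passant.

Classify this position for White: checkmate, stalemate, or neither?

neither

White to move; white king on h8.
In check: no.
Legal moves for White: Kg8, Kg7.
White has 2 legal moves and is not in check → neither.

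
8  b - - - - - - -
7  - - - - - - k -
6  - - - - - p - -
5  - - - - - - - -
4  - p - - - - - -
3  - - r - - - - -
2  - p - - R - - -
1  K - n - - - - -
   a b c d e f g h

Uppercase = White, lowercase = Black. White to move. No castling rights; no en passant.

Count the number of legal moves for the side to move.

3

White to move; king on a1.
In check: yes, from the black pawn on b2.
Legal moves: Kxb2, Kb1, Rxb2.
Count: 3.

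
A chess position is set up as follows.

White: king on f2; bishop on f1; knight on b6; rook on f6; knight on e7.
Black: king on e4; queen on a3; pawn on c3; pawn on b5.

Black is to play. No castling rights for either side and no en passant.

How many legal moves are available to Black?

18

Black to move; king on e4.
In check: no.
Legal moves: Ke5, Kd4, Qa8, Qxe7, Qa7, Qd6, Qa6, Qc5+, Qa5, Qb4, Qa4, Qb3, Qb2+, Qa2+, Qc1, Qa1, b4, c2.
Count: 18.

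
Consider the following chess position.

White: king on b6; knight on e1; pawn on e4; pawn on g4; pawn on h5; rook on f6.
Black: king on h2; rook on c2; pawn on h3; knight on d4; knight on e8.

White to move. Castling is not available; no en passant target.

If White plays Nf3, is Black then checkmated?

After Nf3: black king on h2; in check: yes, from the white knight on f3.
Black has 4 legal replies: Kg3, Kg2, Kh1, Nxf3.
In check but a legal move exists → not checkmate.

no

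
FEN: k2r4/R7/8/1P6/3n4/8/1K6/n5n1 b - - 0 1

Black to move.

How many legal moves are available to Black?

2

Black to move; king on a8.
In check: yes, from the white rook on a7.
Legal moves: Kb8, Kxa7.
Count: 2.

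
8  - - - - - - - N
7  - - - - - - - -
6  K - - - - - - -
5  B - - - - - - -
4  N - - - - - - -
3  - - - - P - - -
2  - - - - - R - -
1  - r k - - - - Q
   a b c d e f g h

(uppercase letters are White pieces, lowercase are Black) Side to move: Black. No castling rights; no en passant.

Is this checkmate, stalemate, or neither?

checkmate

Black to move; black king on c1.
In check: yes, from the white queen on h1.
King squares — b1: own rook; d1: attacked by Qh1; b2: attacked by Rf2; c2: attacked by Rf2; d2: attacked by Rf2.
Legal moves for Black: none.
In check with no legal moves → checkmate.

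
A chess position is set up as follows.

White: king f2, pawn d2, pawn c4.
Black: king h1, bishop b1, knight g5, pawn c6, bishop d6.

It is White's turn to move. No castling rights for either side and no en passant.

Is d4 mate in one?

no

After d4: black king on h1; in check: no.
Black is not in check, so this cannot be checkmate.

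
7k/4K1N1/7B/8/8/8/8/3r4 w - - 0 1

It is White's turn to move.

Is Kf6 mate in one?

After Kf6: black king on h8; in check: no.
Black is not in check, so this cannot be checkmate.

no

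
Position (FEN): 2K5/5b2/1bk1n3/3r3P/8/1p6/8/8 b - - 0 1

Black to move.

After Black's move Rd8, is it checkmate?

yes

After Rd8: white king on c8; in check: yes, from the black rook on d8.
King squares — b7: attacked by Kc6; c7: attacked by Bb6; d7: attacked by Kc6; b8: attacked by Rd8; d8: attacked by Bb6.
White has no legal moves → checkmate.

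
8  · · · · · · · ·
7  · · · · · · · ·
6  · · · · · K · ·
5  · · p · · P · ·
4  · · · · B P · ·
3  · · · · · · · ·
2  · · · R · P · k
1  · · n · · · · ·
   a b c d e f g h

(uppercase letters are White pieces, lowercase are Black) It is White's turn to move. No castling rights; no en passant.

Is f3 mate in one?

After f3: black king on h2; in check: yes, from the white rook on d2.
Black has 5 legal replies: Kh3, Kg3, Kh1, Kg1, Ne2.
In check but a legal move exists → not checkmate.

no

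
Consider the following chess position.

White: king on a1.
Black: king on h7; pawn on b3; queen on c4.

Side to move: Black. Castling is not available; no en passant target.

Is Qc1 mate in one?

yes

After Qc1: white king on a1; in check: yes, from the black queen on c1.
King squares — b1: attacked by Qc1; a2: attacked by Pb3; b2: attacked by Qc1.
White has no legal moves → checkmate.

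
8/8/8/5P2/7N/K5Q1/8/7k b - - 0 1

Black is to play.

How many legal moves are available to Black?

Black to move; king on h1.
In check: no.
Legal moves: none.
Count: 0.

0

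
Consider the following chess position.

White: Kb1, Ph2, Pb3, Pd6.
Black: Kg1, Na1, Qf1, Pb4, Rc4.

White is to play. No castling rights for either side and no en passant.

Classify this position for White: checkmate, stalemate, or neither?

neither

White to move; white king on b1.
In check: yes, from the black queen on f1.
King squares — a1: attacked by Qf1; c1: attacked by Qf1; a2: available; b2: available; c2: attacked by Na1.
Legal moves for White: Kb2, Ka2.
White is in check but has 2 legal moves → neither.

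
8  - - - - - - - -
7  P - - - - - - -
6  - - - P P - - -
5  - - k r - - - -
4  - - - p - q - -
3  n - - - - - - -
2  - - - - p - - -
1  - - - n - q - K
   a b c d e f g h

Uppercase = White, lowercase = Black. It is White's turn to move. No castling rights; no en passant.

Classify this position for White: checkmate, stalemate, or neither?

checkmate

White to move; white king on h1.
In check: yes, from the black queen on f1.
King squares — g1: attacked by Qf1; g2: attacked by Qf1; h2: attacked by Qf4.
Legal moves for White: none.
In check with no legal moves → checkmate.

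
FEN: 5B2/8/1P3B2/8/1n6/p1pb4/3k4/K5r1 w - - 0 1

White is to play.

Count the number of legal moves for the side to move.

0

White to move; king on a1.
In check: yes, from the black rook on g1.
Legal moves: none.
Count: 0.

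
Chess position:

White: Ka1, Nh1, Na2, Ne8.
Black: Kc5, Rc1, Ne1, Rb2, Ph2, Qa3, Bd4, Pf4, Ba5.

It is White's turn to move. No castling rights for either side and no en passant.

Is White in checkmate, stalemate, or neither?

checkmate

White to move; white king on a1.
In check: yes, from the black rook on c1.
King squares — b1: attacked by Rc1; a2: own knight; b2: attacked by Qa3.
Legal moves for White: none.
In check with no legal moves → checkmate.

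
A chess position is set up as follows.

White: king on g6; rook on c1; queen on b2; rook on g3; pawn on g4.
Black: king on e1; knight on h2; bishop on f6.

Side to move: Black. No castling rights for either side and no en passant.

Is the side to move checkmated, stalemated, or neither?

checkmate

Black to move; black king on e1.
In check: yes, from the white rook on c1.
King squares — d1: attacked by Rc1; f1: attacked by Rc1; d2: attacked by Qb2; e2: attacked by Qb2; f2: attacked by Qb2.
Legal moves for Black: none.
In check with no legal moves → checkmate.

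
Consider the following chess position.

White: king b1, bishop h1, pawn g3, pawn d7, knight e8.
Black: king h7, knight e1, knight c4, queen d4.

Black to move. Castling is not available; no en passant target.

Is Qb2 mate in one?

After Qb2: white king on b1; in check: yes, from the black queen on b2.
King squares — a1: attacked by Qb2; c1: attacked by Qb2; a2: attacked by Qb2; b2: attacked by Nc4; c2: attacked by Ne1.
White has no legal moves → checkmate.

yes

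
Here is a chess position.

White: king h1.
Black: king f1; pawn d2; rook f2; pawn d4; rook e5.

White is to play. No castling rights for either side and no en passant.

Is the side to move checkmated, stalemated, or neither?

White to move; white king on h1.
In check: no.
King squares — g1: attacked by Kf1; g2: attacked by Kf1; h2: attacked by Rf2.
Legal moves for White: none.
Not in check and no legal moves → stalemate.

stalemate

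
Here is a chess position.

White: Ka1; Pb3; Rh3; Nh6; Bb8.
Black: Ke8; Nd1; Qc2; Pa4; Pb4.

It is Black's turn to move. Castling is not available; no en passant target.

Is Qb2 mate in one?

After Qb2: white king on a1; in check: yes, from the black queen on b2.
King squares — b1: attacked by Qb2; a2: attacked by Qb2; b2: attacked by Nd1.
White has no legal moves → checkmate.

yes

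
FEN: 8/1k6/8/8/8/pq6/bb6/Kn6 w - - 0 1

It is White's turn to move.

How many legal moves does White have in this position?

White to move; king on a1.
In check: yes, from the black bishop on b2.
Legal moves: none.
Count: 0.

0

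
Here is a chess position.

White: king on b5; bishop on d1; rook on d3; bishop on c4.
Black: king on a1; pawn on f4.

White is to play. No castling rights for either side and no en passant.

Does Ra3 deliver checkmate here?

After Ra3: black king on a1; in check: yes, from the white rook on a3.
Black has 2 legal replies: Kb2, Kb1.
In check but a legal move exists → not checkmate.

no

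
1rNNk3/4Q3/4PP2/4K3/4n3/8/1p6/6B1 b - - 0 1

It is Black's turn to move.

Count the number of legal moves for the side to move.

0

Black to move; king on e8.
In check: yes, from the white queen on e7.
Legal moves: none.
Count: 0.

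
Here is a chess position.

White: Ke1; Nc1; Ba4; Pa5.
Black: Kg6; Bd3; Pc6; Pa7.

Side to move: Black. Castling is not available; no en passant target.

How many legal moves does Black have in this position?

19

Black to move; king on g6.
In check: no.
Legal moves: Kh7, Kg7, Kf7, Kh6, Kf6, Kh5, Kg5, Kf5, Ba6, Bf5, Bb5, Be4, Bc4, Be2, Bc2, Bf1, Bb1, a6, c5.
Count: 19.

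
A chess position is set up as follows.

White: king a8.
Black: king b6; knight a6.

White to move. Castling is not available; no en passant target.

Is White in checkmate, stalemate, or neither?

stalemate

White to move; white king on a8.
In check: no.
King squares — a7: attacked by Kb6; b7: attacked by Kb6; b8: attacked by Na6.
Legal moves for White: none.
Not in check and no legal moves → stalemate.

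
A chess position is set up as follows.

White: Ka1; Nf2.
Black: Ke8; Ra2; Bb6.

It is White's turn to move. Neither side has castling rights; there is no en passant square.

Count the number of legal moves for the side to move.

2

White to move; king on a1.
In check: yes, from the black rook on a2.
Legal moves: Kxa2, Kb1.
Count: 2.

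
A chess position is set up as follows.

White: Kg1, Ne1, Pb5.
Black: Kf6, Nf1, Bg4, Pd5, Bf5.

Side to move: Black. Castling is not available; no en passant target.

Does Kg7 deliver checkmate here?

no

After Kg7: white king on g1; in check: no.
White is not in check, so this cannot be checkmate.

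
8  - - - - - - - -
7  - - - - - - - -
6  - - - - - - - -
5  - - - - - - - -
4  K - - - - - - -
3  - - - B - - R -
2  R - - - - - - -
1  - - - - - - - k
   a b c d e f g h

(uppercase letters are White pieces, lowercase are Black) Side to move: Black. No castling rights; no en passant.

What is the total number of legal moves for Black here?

Black to move; king on h1.
In check: no.
Legal moves: none.
Count: 0.

0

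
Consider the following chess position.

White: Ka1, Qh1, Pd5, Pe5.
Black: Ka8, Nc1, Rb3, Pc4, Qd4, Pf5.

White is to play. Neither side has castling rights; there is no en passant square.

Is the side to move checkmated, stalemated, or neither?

White to move; white king on a1.
In check: yes, from the black queen on d4.
King squares — b1: attacked by Rb3; a2: attacked by Nc1; b2: attacked by Rb3.
Legal moves for White: none.
In check with no legal moves → checkmate.

checkmate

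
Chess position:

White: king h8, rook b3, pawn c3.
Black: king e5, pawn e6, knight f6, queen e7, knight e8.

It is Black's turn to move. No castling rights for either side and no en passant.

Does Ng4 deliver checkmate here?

no

After Ng4: white king on h8; in check: no.
White is not in check, so this cannot be checkmate.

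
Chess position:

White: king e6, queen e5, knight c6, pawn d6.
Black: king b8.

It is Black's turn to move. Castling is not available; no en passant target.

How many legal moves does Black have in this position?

3

Black to move; king on b8.
In check: yes, from the white knight on c6.
Legal moves: Kc8, Ka8, Kb7.
Count: 3.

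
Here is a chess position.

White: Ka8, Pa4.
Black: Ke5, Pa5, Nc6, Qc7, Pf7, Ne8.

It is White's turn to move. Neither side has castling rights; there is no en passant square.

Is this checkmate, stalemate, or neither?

stalemate

White to move; white king on a8.
In check: no.
King squares — a7: attacked by Nc6; b7: attacked by Qc7; b8: attacked by Nc6.
Legal moves for White: none.
Not in check and no legal moves → stalemate.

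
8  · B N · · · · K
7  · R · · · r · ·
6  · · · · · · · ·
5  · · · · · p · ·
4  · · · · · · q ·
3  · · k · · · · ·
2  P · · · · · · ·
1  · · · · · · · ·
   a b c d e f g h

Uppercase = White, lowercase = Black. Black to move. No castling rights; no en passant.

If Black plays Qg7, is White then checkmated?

After Qg7: white king on h8; in check: yes, from the black queen on g7.
King squares — g7: attacked by Rf7; h7: attacked by Qg7; g8: attacked by Qg7.
White has no legal moves → checkmate.

yes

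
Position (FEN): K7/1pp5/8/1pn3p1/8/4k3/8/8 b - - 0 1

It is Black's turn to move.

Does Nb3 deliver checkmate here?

no

After Nb3: white king on a8; in check: no.
White is not in check, so this cannot be checkmate.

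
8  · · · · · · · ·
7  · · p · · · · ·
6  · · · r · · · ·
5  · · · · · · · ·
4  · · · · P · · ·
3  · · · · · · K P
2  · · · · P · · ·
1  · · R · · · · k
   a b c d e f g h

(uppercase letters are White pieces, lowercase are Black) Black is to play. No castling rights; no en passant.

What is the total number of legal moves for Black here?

1

Black to move; king on h1.
In check: yes, from the white rook on c1.
Legal moves: Rd1.
Count: 1.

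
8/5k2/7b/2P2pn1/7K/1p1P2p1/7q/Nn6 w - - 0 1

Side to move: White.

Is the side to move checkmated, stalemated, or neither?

White to move; white king on h4.
In check: yes, from the black queen on h2.
King squares — g3: attacked by Qh2; h3: attacked by Qh2; g4: attacked by Pf5; g5: attacked by Bh6; h5: attacked by Qh2.
Legal moves for White: none.
In check with no legal moves → checkmate.

checkmate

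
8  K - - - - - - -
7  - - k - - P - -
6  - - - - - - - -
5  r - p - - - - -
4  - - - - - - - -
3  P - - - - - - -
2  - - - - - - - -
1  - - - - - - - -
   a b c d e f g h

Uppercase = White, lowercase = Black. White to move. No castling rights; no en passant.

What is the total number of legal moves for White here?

White to move; king on a8.
In check: yes, from the black rook on a5.
Legal moves: none.
Count: 0.

0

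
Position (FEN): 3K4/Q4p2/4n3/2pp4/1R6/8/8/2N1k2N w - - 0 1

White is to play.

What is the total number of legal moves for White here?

4

White to move; king on d8.
In check: yes, from the black knight on e6.
Legal moves: Ke8, Kc8, Ke7, Kd7.
Count: 4.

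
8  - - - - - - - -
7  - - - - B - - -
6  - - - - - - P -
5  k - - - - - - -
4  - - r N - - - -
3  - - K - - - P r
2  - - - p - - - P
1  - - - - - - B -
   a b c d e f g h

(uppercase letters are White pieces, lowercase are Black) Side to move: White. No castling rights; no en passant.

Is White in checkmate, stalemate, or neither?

White to move; white king on c3.
In check: yes, from the black rook on c4.
Legal moves for White: Kxc4, Kd3, Kb3, Kxd2, Kb2.
White is in check but has 5 legal moves → neither.

neither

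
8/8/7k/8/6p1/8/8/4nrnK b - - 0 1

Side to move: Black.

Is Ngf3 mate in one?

After Ngf3: white king on h1; in check: yes, from the black rook on f1.
King squares — g1: attacked by Rf1; g2: attacked by Ne1; h2: attacked by Nf3.
White has no legal moves → checkmate.

yes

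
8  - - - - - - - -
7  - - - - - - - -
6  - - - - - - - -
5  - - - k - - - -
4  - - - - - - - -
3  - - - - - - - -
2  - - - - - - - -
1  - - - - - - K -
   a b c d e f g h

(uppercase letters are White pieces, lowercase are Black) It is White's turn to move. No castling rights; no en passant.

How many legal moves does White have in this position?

White to move; king on g1.
In check: no.
Legal moves: Kh2, Kg2, Kf2, Kh1, Kf1.
Count: 5.

5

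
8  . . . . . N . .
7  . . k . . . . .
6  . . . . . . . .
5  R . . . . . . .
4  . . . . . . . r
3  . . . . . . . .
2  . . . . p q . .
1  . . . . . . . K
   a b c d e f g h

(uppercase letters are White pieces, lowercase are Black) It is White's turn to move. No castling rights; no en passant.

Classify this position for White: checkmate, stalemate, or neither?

checkmate

White to move; white king on h1.
In check: yes, from the black rook on h4.
King squares — g1: attacked by Qf2; g2: attacked by Qf2; h2: attacked by Qf2.
Legal moves for White: none.
In check with no legal moves → checkmate.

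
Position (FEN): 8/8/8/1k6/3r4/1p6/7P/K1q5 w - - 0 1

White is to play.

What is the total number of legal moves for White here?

0

White to move; king on a1.
In check: yes, from the black queen on c1.
Legal moves: none.
Count: 0.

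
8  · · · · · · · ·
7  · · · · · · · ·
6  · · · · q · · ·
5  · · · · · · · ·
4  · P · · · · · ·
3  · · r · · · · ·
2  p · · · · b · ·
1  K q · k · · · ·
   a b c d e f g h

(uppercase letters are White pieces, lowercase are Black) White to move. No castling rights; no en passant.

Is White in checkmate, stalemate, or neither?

White to move; white king on a1.
In check: yes, from the black queen on b1.
King squares — b1: attacked by Pa2; a2: attacked by Qb1; b2: attacked by Qb1.
Legal moves for White: none.
In check with no legal moves → checkmate.

checkmate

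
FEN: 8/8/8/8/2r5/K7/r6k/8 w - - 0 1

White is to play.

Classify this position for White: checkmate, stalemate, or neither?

White to move; white king on a3.
In check: yes, from the black rook on a2.
Legal moves for White: Kb3, Kxa2.
White is in check but has 2 legal moves → neither.

neither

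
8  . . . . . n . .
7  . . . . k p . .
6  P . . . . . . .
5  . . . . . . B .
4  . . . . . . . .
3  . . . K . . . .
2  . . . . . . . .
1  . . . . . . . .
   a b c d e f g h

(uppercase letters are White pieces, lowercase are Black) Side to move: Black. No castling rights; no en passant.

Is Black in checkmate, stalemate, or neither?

neither

Black to move; black king on e7.
In check: yes, from the white bishop on g5.
Legal moves for Black: Ke8, Kd7, Ke6, Kd6, f6.
Black is in check but has 5 legal moves → neither.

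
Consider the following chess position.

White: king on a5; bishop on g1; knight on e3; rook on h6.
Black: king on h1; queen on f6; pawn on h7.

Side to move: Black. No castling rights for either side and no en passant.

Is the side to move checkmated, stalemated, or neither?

Black to move; black king on h1.
In check: yes, from the white rook on h6.
King squares — g1: available; g2: attacked by Ne3; h2: attacked by Bg1.
Legal moves for Black: Kxg1, Qxh6, Qh4.
Black is in check but has 3 legal moves → neither.

neither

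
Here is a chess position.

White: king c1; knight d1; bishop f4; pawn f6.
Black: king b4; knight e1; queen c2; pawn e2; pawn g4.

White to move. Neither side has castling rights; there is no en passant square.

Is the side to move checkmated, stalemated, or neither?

White to move; white king on c1.
In check: yes, from the black queen on c2.
King squares — b1: attacked by Qc2; d1: own knight; b2: attacked by Qc2; c2: attacked by Ne1; d2: attacked by Qc2.
Legal moves for White: none.
In check with no legal moves → checkmate.

checkmate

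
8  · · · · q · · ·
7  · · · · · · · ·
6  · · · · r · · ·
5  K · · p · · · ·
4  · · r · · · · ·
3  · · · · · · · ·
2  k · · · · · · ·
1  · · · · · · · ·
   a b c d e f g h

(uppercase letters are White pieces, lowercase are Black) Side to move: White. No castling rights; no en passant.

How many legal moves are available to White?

0

White to move; king on a5.
In check: no.
Legal moves: none.
Count: 0.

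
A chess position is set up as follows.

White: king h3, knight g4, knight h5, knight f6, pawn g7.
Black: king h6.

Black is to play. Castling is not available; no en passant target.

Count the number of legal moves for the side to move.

2

Black to move; king on h6.
In check: yes, from the white knight on g4.
Legal moves: Kg6, Kg5.
Count: 2.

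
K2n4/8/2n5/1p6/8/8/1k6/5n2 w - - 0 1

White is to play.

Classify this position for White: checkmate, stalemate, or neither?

stalemate

White to move; white king on a8.
In check: no.
King squares — a7: attacked by Nc6; b7: attacked by Nd8; b8: attacked by Nc6.
Legal moves for White: none.
Not in check and no legal moves → stalemate.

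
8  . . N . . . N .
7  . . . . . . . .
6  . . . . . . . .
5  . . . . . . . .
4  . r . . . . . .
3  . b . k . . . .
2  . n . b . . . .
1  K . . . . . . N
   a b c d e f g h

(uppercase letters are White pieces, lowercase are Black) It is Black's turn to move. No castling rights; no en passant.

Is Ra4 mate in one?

no

After Ra4: white king on a1; in check: yes, from the black rook on a4.
White has 2 legal replies: Kxb2, Kb1.
In check but a legal move exists → not checkmate.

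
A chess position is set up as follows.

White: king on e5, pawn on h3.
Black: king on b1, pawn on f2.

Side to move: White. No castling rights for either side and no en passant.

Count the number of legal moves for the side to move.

9

White to move; king on e5.
In check: no.
Legal moves: Kf6, Ke6, Kd6, Kf5, Kd5, Kf4, Ke4, Kd4, h4.
Count: 9.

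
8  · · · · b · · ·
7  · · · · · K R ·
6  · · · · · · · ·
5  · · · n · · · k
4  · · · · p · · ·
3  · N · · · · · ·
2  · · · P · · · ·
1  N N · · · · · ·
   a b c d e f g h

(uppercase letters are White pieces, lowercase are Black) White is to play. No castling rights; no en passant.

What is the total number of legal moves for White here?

White to move; king on f7.
In check: yes, from the black bishop on e8.
Legal moves: Kg8, Kf8, Kxe8, Ke6.
Count: 4.

4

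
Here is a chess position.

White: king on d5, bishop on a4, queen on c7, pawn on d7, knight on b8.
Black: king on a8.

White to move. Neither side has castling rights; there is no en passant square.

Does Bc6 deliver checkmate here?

yes

After Bc6: black king on a8; in check: yes, from the white bishop on c6.
King squares — a7: attacked by Qc7; b7: attacked by Bc6; b8: attacked by Qc7.
Black has no legal moves → checkmate.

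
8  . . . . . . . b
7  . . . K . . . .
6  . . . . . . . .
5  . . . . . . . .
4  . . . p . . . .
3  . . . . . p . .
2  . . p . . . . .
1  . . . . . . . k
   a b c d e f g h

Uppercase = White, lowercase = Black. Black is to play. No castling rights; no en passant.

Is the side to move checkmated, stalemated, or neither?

neither

Black to move; black king on h1.
In check: no.
Legal moves for Black: Bg7, Bf6, Be5, Kh2, Kg2, Kg1, d3, f2, c1=Q, c1=R, c1=B, c1=N.
Black has 12 legal moves and is not in check → neither.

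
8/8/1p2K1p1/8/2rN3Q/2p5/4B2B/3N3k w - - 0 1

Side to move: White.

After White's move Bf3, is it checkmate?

yes

After Bf3: black king on h1; in check: yes, from the white bishop on f3.
King squares — g1: attacked by Bh2; g2: attacked by Bf3; h2: attacked by Qh4.
Black has no legal moves → checkmate.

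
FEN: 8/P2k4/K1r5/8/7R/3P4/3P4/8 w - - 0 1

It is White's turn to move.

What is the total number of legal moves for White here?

3

White to move; king on a6.
In check: yes, from the black rook on c6.
Legal moves: Kb7, Kb5, Ka5.
Count: 3.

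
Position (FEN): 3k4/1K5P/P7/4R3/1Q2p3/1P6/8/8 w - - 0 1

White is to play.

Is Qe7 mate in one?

After Qe7: black king on d8; in check: yes, from the white queen on e7.
King squares — c7: attacked by Kb7; d7: attacked by Qe7; e7: attacked by Re5; c8: attacked by Kb7; e8: attacked by Qe7.
Black has no legal moves → checkmate.

yes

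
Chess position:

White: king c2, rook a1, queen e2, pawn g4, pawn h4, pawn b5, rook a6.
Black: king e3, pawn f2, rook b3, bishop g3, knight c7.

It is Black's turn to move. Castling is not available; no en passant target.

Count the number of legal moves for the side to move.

Black to move; king on e3.
In check: yes, from the white queen on e2.
Legal moves: Kf4, Kd4, Kxe2.
Count: 3.

3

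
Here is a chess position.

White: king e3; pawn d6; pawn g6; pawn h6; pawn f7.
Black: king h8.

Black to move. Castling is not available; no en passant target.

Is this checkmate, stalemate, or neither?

Black to move; black king on h8.
In check: no.
King squares — g7: attacked by Ph6; h7: attacked by Pg6; g8: attacked by Pf7.
Legal moves for Black: none.
Not in check and no legal moves → stalemate.

stalemate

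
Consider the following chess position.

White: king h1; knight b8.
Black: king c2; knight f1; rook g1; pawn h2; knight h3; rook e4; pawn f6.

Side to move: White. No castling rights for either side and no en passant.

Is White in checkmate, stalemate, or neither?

checkmate

White to move; white king on h1.
In check: yes, from the black rook on g1.
King squares — g1: attacked by Ph2; g2: attacked by Rg1; h2: attacked by Nf1.
Legal moves for White: none.
In check with no legal moves → checkmate.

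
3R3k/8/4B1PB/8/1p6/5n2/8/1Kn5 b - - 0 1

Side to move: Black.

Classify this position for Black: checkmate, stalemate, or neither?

checkmate

Black to move; black king on h8.
In check: yes, from the white rook on d8.
King squares — g7: attacked by Bh6; h7: attacked by Pg6; g8: attacked by Be6.
Legal moves for Black: none.
In check with no legal moves → checkmate.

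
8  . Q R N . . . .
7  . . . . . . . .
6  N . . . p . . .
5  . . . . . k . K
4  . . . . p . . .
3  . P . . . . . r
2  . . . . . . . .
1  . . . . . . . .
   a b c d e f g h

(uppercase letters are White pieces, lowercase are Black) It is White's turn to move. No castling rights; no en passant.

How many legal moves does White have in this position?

White to move; king on h5.
In check: yes, from the black rook on h3.
Legal moves: none.
Count: 0.

0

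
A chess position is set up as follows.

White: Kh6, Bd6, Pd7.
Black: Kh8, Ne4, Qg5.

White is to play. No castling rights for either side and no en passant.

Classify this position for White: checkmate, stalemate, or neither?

checkmate

White to move; white king on h6.
In check: yes, from the black queen on g5.
King squares — g5: attacked by Ne4; h5: attacked by Qg5; g6: attacked by Qg5; g7: attacked by Qg5; h7: attacked by Kh8.
Legal moves for White: none.
In check with no legal moves → checkmate.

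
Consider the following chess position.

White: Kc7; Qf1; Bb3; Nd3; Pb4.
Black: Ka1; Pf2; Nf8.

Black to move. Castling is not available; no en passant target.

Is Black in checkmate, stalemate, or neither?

Black to move; black king on a1.
In check: yes, from the white queen on f1.
King squares — b1: attacked by Qf1; a2: attacked by Bb3; b2: attacked by Nd3.
Legal moves for Black: none.
In check with no legal moves → checkmate.

checkmate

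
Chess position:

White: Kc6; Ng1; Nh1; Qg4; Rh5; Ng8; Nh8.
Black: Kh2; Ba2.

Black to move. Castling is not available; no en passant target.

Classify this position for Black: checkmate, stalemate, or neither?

checkmate

Black to move; black king on h2.
In check: yes, from the white rook on h5.
King squares — g1: attacked by Qg4; h1: attacked by Rh5; g2: attacked by Qg4; g3: attacked by Nh1; h3: attacked by Ng1.
Legal moves for Black: none.
In check with no legal moves → checkmate.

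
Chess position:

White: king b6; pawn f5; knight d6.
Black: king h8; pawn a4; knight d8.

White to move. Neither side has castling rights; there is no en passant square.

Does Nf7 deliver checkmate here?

After Nf7: black king on h8; in check: yes, from the white knight on f7.
Black has 4 legal replies: Kg8, Kh7, Kg7, Nxf7.
In check but a legal move exists → not checkmate.

no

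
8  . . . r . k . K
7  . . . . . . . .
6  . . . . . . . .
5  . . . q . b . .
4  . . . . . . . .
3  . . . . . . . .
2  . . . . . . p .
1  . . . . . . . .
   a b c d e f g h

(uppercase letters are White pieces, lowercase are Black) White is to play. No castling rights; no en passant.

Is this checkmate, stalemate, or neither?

White to move; white king on h8.
In check: no.
King squares — g7: attacked by Kf8; h7: attacked by Bf5; g8: attacked by Qd5.
Legal moves for White: none.
Not in check and no legal moves → stalemate.

stalemate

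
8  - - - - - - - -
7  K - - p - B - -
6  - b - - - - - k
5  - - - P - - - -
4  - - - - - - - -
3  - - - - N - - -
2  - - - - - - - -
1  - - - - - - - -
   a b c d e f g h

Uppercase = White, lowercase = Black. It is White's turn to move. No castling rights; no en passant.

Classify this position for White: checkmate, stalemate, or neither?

White to move; white king on a7.
In check: yes, from the black bishop on b6.
King squares — a6: available; b6: available; b7: available; a8: available; b8: available.
Legal moves for White: Kb8, Ka8, Kb7, Kxb6, Ka6.
White is in check but has 5 legal moves → neither.

neither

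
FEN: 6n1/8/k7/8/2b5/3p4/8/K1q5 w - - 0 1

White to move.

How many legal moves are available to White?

0

White to move; king on a1.
In check: yes, from the black queen on c1.
Legal moves: none.
Count: 0.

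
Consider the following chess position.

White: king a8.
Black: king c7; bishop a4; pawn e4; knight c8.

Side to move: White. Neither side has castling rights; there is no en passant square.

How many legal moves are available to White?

White to move; king on a8.
In check: no.
Legal moves: none.
Count: 0.

0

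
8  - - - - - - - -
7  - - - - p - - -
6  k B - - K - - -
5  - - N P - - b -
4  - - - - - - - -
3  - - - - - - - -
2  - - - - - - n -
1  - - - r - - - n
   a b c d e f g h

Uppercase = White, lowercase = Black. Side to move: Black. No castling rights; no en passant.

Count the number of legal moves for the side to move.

Black to move; king on a6.
In check: yes, from the white knight on c5.
Legal moves: Kxb6, Kb5.
Count: 2.

2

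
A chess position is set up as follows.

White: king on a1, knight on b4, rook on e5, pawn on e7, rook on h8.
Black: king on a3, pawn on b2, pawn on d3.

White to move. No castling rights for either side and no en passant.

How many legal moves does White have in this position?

1

White to move; king on a1.
In check: yes, from the black pawn on b2.
Legal moves: Kb1.
Count: 1.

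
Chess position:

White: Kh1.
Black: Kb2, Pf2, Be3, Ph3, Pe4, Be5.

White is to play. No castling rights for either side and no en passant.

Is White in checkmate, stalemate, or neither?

stalemate

White to move; white king on h1.
In check: no.
King squares — g1: attacked by Pf2; g2: attacked by Ph3; h2: attacked by Be5.
Legal moves for White: none.
Not in check and no legal moves → stalemate.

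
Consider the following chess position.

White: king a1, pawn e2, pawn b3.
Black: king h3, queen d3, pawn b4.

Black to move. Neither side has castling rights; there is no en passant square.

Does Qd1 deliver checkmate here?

After Qd1: white king on a1; in check: yes, from the black queen on d1.
White has 2 legal replies: Kb2, Ka2.
In check but a legal move exists → not checkmate.

no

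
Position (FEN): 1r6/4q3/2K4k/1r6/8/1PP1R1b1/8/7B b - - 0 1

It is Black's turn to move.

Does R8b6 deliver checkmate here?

yes

After R8b6: white king on c6; in check: yes, from the black rook on b6.
King squares — b5: attacked by Rb6; c5: attacked by Rb5; d5: attacked by Rb5; b6: attacked by Rb5; d6: attacked by Bg3; b7: attacked by Rb6; c7: attacked by Bg3; d7: attacked by Qe7.
White has no legal moves → checkmate.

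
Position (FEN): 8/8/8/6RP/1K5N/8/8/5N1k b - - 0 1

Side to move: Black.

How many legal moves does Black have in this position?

Black to move; king on h1.
In check: no.
Legal moves: none.
Count: 0.

0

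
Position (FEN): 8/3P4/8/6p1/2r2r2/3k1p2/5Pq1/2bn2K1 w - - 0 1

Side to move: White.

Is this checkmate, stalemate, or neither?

checkmate

White to move; white king on g1.
In check: yes, from the black queen on g2.
King squares — f1: attacked by Qg2; h1: attacked by Qg2; f2: own pawn; g2: attacked by Pf3; h2: attacked by Qg2.
Legal moves for White: none.
In check with no legal moves → checkmate.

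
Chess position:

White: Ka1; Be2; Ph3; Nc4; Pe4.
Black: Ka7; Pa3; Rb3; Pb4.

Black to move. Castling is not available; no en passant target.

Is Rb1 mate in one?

no

After Rb1: white king on a1; in check: yes, from the black rook on b1.
White has 2 legal replies: Ka2, Kxb1.
In check but a legal move exists → not checkmate.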